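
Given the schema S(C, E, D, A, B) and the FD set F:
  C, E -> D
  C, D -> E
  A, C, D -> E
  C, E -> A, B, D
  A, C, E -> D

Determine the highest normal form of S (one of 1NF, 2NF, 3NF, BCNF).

BCNF

Candidate keys: {C, D}, {C, E}. Prime attributes: {C, D, E}.
Each dependency's left side is a superkey — BCNF holds.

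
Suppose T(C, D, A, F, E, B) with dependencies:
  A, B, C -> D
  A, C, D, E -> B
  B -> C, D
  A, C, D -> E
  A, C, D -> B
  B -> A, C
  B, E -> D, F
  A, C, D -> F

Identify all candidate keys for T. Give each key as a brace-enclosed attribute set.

{B} is a candidate key since {B}⁺ = {A, B, C, D, E, F} covers every attribute.
{A, C, D} is a candidate key since {A, C, D}⁺ = {A, B, C, D, E, F} covers every attribute.
These are minimal and exhaustive — every other superkey contains one of them.

{A, C, D}, {B}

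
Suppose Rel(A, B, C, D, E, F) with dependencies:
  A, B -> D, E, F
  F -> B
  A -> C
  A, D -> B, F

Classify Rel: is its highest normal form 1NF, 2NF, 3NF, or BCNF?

1NF

Candidate keys: {A, B}, {A, D}, {A, F}. Prime attributes: {A, B, D, F}.
For F -> B we have {F}⁺ = {B, F}; {F} is not a superkey, so BCNF fails.
A -> C has non-prime {C} on the right and a non-superkey on the left, so 3NF fails.
{A} is a proper subset of the key {A, B}, and {A}⁺ contains the non-prime attribute {C} — a partial dependency, so 2NF is violated.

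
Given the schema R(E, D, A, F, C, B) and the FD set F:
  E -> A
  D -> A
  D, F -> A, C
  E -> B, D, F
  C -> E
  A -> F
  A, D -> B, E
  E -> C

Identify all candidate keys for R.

{C}⁺ = {A, B, C, D, E, F} — all of the relation — so {C} is a candidate key.
{D}⁺ = {A, B, C, D, E, F} — all of the relation — so {D} is a candidate key.
{E}⁺ = {A, B, C, D, E, F} — all of the relation — so {E} is a candidate key.
Any other superkey properly contains one of these, so there are no further candidate keys.

{C}, {D}, {E}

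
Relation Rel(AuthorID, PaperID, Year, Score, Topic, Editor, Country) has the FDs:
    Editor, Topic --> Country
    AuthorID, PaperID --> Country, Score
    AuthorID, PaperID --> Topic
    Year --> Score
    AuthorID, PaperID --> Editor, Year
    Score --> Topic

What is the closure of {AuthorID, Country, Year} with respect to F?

{AuthorID, Country, Score, Topic, Year}

Start with {AuthorID, Country, Year}.
Year --> Score applies; add {Score} → now {AuthorID, Country, Score, Year}.
Score --> Topic applies; add {Topic} → now {AuthorID, Country, Score, Topic, Year}.
No further FD applies.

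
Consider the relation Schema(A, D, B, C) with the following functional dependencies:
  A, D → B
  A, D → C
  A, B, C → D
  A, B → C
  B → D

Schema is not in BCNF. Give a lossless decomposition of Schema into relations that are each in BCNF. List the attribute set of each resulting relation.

{A, B, C}; {B, D}

Candidate keys of the original relation: {A, B}, {A, D}.
Within {A, B, C, D}: {B}⁺ ∩ {A, B, C, D} = {B, D}, not the whole set, so B → D violates BCNF; decompose into {B, D} and {A, B, C}.
{B, D} is in BCNF.
{A, B, C} is in BCNF.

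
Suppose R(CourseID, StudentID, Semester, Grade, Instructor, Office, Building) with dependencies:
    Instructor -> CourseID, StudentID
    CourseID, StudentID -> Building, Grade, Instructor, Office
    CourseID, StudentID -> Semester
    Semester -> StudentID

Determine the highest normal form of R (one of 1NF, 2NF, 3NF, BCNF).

Candidate keys: {CourseID, Semester}, {CourseID, StudentID}, {Instructor}. Prime attributes: {CourseID, Instructor, Semester, StudentID}.
For Semester -> StudentID we have {Semester}⁺ = {Semester, StudentID}; {Semester} is not a superkey, so BCNF fails.
But every attribute on its right side ({StudentID}) is prime, and the same holds for every other non-superkey FD, so 3NF still holds.

3NF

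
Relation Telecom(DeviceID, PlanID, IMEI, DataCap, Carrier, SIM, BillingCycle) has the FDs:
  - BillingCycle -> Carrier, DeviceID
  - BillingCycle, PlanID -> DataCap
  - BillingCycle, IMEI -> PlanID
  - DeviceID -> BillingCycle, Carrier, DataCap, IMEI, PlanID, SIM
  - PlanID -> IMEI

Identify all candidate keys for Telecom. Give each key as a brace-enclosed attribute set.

{BillingCycle}, {DeviceID}

Closure of {BillingCycle} is {BillingCycle, Carrier, DataCap, DeviceID, IMEI, PlanID, SIM}, the whole schema; {BillingCycle} is a candidate key.
Closure of {DeviceID} is {BillingCycle, Carrier, DataCap, DeviceID, IMEI, PlanID, SIM}, the whole schema; {DeviceID} is a candidate key.
Any other superkey properly contains one of these, so there are no further candidate keys.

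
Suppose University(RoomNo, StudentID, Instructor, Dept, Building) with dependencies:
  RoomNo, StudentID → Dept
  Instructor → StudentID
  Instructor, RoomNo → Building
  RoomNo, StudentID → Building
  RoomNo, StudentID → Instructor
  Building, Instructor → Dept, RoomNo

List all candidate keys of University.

{Building, Instructor}⁺ = {Building, Dept, Instructor, RoomNo, StudentID} — all of the relation — so {Building, Instructor} is a candidate key.
{Instructor, RoomNo}⁺ = {Building, Dept, Instructor, RoomNo, StudentID} — all of the relation — so {Instructor, RoomNo} is a candidate key.
{RoomNo, StudentID}⁺ = {Building, Dept, Instructor, RoomNo, StudentID} — all of the relation — so {RoomNo, StudentID} is a candidate key.
These are minimal and exhaustive — every other superkey contains one of them.

{Building, Instructor}, {Instructor, RoomNo}, {RoomNo, StudentID}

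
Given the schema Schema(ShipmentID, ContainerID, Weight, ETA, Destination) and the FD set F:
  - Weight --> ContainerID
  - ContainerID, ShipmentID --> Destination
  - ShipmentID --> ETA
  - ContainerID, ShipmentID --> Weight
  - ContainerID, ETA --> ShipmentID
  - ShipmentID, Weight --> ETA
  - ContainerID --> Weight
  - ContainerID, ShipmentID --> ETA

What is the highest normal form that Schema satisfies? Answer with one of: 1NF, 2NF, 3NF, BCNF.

Candidate keys: {ContainerID, ETA}, {ContainerID, ShipmentID}, {ETA, Weight}, {ShipmentID, Weight}. Prime attributes: {ContainerID, ETA, ShipmentID, Weight}.
Weight --> ContainerID breaks BCNF: {Weight}⁺ = {ContainerID, Weight}, so {Weight} is not a superkey.
Its right-hand attributes {ContainerID} are all prime, as are those of every other non-superkey FD — the relation is in 3NF.

3NF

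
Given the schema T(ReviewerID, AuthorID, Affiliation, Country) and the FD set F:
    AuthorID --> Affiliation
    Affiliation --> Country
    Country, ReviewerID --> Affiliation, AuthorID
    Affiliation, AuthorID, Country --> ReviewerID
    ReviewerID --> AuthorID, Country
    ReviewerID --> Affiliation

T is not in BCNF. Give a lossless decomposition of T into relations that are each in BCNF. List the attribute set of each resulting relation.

{Affiliation, AuthorID, ReviewerID}; {Affiliation, Country}

Candidate keys of the original relation: {AuthorID}, {ReviewerID}.
In {Affiliation, AuthorID, Country, ReviewerID}, {Affiliation} is not a superkey ({Affiliation}⁺ restricted to this set is {Affiliation, Country}), so split on Affiliation --> Country into {Affiliation, Country} and {Affiliation, AuthorID, ReviewerID}.
{Affiliation, Country}: every determinant is a superkey — BCNF.
{Affiliation, AuthorID, ReviewerID}: every determinant is a superkey — BCNF.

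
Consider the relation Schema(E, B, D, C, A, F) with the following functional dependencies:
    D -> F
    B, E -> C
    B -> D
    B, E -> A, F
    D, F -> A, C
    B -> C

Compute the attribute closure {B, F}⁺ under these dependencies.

Start with {B, F}.
B -> D applies; add {D} → now {B, D, F}.
D, F -> A, C applies; add {A, C} → now {A, B, C, D, F}.
No further FD applies.

{A, B, C, D, F}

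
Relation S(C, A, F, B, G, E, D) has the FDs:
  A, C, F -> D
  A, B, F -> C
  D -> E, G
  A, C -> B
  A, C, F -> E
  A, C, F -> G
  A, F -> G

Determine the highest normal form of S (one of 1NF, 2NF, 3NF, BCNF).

Candidate keys: {A, B, F}, {A, C, F}. Prime attributes: {A, B, C, F}.
For D -> E, G we have {D}⁺ = {D, E, G}; {D} is not a superkey, so BCNF fails.
D -> E, G has non-prime {E, G} on the right and a non-superkey on the left, so 3NF fails.
Since {A, F} ⊂ {A, B, F} and {A, F}⁺ ⊇ {G} with {G} non-prime, there is a partial dependency; 2NF fails.

1NF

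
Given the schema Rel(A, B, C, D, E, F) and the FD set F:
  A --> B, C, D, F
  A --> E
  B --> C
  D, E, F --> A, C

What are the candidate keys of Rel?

Closure of {A} is {A, B, C, D, E, F}, the whole schema; {A} is a candidate key.
Closure of {D, E, F} is {A, B, C, D, E, F}, the whole schema; {D, E, F} is a candidate key.
Any other superkey properly contains one of these, so there are no further candidate keys.

{A}, {D, E, F}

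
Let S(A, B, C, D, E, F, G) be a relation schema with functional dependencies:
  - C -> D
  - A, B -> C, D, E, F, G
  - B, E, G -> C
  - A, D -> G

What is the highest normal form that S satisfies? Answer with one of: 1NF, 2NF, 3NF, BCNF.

2NF

Candidate key: {A, B}. Prime attributes: {A, B}.
C -> D: {C}⁺ = {C, D}, which is not all of the attributes, so the left side is not a superkey — BCNF is violated.
C -> D determines the non-prime attribute {D} from a non-superkey — 3NF is violated.
No proper subset of a key has a non-prime attribute in its closure, so there is no partial dependency; 2NF holds.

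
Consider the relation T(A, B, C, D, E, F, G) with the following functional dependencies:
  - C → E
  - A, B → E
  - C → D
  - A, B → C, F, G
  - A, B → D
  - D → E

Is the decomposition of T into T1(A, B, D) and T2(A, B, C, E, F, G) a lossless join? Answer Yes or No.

Yes

Common attributes: {A, B}; their closure is {A, B, C, D, E, F, G}.
Since T1 ⊆ {A, B, C, D, E, F, G}, the intersection is a superkey of T1; the decomposition is lossless.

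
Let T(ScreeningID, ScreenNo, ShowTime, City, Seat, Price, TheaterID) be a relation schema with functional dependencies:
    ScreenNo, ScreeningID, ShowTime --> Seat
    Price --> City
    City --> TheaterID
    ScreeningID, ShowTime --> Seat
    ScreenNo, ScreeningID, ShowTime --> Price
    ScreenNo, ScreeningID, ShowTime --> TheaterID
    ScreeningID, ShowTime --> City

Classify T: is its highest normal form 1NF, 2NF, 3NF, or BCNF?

1NF

Candidate key: {ScreenNo, ScreeningID, ShowTime}. Prime attributes: {ScreenNo, ScreeningID, ShowTime}.
Price --> City: {Price}⁺ = {City, Price, TheaterID}, which is not all of the attributes, so the left side is not a superkey — BCNF is violated.
Price --> City has non-prime {City} on the right and a non-superkey on the left, so 3NF fails.
{ScreeningID, ShowTime} is a proper subset of the key {ScreenNo, ScreeningID, ShowTime}, and {ScreeningID, ShowTime}⁺ contains the non-prime attributes {City, Seat, TheaterID} — a partial dependency, so 2NF is violated.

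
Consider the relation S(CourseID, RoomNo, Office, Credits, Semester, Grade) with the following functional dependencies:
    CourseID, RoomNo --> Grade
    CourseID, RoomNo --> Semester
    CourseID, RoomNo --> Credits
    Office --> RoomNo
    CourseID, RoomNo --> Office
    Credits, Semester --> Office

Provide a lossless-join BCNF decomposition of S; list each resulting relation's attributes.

{CourseID, Credits, Grade, Semester}; {Credits, Office, Semester}; {Office, RoomNo}

Candidate keys of the original relation: {CourseID, Credits, Semester}, {CourseID, Office}, {CourseID, RoomNo}.
Within {CourseID, Credits, Grade, Office, RoomNo, Semester}: {Office}⁺ ∩ {CourseID, Credits, Grade, Office, RoomNo, Semester} = {Office, RoomNo}, not the whole set, so Office --> RoomNo violates BCNF; decompose into {Office, RoomNo} and {CourseID, Credits, Grade, Office, Semester}.
{Office, RoomNo}: every determinant is a superkey — BCNF.
Within {CourseID, Credits, Grade, Office, Semester}: {Credits, Semester}⁺ ∩ {CourseID, Credits, Grade, Office, Semester} = {Credits, Office, Semester}, not the whole set, so Credits, Semester --> Office violates BCNF; decompose into {Credits, Office, Semester} and {CourseID, Credits, Grade, Semester}.
{Credits, Office, Semester}: every determinant is a superkey — BCNF.
{CourseID, Credits, Grade, Semester}: every determinant is a superkey — BCNF.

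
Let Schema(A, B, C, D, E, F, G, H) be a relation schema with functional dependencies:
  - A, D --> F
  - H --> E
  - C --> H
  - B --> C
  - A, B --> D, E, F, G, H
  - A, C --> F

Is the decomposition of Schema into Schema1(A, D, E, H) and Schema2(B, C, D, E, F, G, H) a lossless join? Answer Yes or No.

No

Common attributes: {D, E, H}; their closure is {D, E, H}.
Neither Schema1 nor Schema2 is contained in that closure, so the decomposition is lossy.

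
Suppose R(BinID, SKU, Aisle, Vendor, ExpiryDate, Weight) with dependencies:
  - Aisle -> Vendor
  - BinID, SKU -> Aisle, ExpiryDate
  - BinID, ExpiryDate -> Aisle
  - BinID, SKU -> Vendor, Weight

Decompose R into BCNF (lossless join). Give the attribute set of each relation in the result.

{Aisle, BinID, ExpiryDate}; {Aisle, Vendor}; {BinID, ExpiryDate, SKU, Weight}

Candidate key of the original relation: {BinID, SKU}.
Within {Aisle, BinID, ExpiryDate, SKU, Vendor, Weight}: {Aisle}⁺ ∩ {Aisle, BinID, ExpiryDate, SKU, Vendor, Weight} = {Aisle, Vendor}, not the whole set, so Aisle -> Vendor violates BCNF; decompose into {Aisle, Vendor} and {Aisle, BinID, ExpiryDate, SKU, Weight}.
{Aisle, Vendor} has no BCNF violation.
Within {Aisle, BinID, ExpiryDate, SKU, Weight}: {BinID, ExpiryDate}⁺ ∩ {Aisle, BinID, ExpiryDate, SKU, Weight} = {Aisle, BinID, ExpiryDate}, not the whole set, so BinID, ExpiryDate -> Aisle violates BCNF; decompose into {Aisle, BinID, ExpiryDate} and {BinID, ExpiryDate, SKU, Weight}.
{Aisle, BinID, ExpiryDate} has no BCNF violation.
{BinID, ExpiryDate, SKU, Weight} has no BCNF violation.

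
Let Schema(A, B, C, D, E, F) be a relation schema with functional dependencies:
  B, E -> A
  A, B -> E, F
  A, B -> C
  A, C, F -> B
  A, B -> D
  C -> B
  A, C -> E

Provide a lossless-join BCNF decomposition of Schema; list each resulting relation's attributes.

Candidate keys of the original relation: {A, B}, {A, C}, {B, E}, {C, E}.
Within {A, B, C, D, E, F}: {C}⁺ ∩ {A, B, C, D, E, F} = {B, C}, not the whole set, so C -> B violates BCNF; decompose into {B, C} and {A, C, D, E, F}.
{B, C}: every determinant is a superkey — BCNF.
{A, C, D, E, F}: every determinant is a superkey — BCNF.

{A, C, D, E, F}; {B, C}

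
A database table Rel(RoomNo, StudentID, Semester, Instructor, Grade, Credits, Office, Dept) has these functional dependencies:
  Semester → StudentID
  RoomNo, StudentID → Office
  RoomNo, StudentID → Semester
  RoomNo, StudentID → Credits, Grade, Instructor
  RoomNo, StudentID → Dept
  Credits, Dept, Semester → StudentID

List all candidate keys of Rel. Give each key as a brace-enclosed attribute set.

{RoomNo, Semester}, {RoomNo, StudentID}

Attributes never on any right-hand side: {RoomNo} — every candidate key must contain it.
Closure of {RoomNo, Semester} is {Credits, Dept, Grade, Instructor, Office, RoomNo, Semester, StudentID}, the whole schema; {RoomNo, Semester} is a candidate key.
Closure of {RoomNo, StudentID} is {Credits, Dept, Grade, Instructor, Office, RoomNo, Semester, StudentID}, the whole schema; {RoomNo, StudentID} is a candidate key.
No proper subset of any of these is a key, and no other minimal superkey exists.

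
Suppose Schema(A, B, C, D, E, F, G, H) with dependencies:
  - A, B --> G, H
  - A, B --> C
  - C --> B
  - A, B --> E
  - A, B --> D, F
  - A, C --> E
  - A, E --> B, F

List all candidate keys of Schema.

{A, B}, {A, C}, {A, E}

Attributes never on any right-hand side: {A} — every candidate key must contain it.
Closure of {A, B} is {A, B, C, D, E, F, G, H}, the whole schema; {A, B} is a candidate key.
Closure of {A, C} is {A, B, C, D, E, F, G, H}, the whole schema; {A, C} is a candidate key.
Closure of {A, E} is {A, B, C, D, E, F, G, H}, the whole schema; {A, E} is a candidate key.
Any other superkey properly contains one of these, so there are no further candidate keys.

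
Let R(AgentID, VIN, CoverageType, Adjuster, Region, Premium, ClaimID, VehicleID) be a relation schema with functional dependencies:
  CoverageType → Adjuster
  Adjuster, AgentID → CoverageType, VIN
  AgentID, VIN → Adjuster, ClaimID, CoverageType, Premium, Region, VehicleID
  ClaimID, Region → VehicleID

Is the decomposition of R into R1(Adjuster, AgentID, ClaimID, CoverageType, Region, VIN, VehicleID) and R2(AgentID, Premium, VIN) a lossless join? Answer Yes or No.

Yes

Common attributes: {AgentID, VIN}; their closure is {Adjuster, AgentID, ClaimID, CoverageType, Premium, Region, VIN, VehicleID}.
Since R1 ⊆ {Adjuster, AgentID, ClaimID, CoverageType, Premium, Region, VIN, VehicleID}, the intersection is a superkey of R1; the decomposition is lossless.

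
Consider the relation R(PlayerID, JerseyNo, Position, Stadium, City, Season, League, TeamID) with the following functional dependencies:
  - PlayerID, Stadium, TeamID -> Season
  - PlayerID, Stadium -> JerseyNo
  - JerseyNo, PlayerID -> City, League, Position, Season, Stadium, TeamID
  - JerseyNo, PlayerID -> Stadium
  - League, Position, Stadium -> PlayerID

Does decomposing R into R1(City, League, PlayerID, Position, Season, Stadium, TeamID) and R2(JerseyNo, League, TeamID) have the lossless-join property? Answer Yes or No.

Common attributes: {League, TeamID}; their closure is {League, TeamID}.
R1 ⊄ {League, TeamID} and R2 ⊄ {League, TeamID}, so the split is lossy.

No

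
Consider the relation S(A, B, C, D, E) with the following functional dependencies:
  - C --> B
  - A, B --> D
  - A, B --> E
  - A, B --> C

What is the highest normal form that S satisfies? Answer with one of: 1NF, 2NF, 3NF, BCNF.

Candidate keys: {A, B}, {A, C}. Prime attributes: {A, B, C}.
C --> B breaks BCNF: {C}⁺ = {B, C}, so {C} is not a superkey.
Since {B} ⊆ prime attributes and every other non-superkey FD also has a prime right side, the schema is in 3NF.

3NF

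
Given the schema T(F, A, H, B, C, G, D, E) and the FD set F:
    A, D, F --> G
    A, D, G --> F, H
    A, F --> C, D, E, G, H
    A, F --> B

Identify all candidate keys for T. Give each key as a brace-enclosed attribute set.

{A, D, G}, {A, F}

Attributes never on any right-hand side: {A} — every candidate key must contain it.
{A, F}⁺ = {A, B, C, D, E, F, G, H} — all of the relation — so {A, F} is a candidate key.
{A, D, G}⁺ = {A, B, C, D, E, F, G, H} — all of the relation — so {A, D, G} is a candidate key.
Any other superkey properly contains one of these, so there are no further candidate keys.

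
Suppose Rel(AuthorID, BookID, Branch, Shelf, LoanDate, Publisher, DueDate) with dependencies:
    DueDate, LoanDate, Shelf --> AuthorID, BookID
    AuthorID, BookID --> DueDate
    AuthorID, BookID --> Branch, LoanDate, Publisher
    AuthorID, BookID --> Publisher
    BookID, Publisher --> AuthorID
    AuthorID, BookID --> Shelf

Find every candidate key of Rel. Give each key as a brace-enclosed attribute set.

{AuthorID, BookID}, {BookID, Publisher}, {DueDate, LoanDate, Shelf}

{AuthorID, BookID} is a candidate key since {AuthorID, BookID}⁺ = {AuthorID, BookID, Branch, DueDate, LoanDate, Publisher, Shelf} covers every attribute.
{BookID, Publisher} is a candidate key since {BookID, Publisher}⁺ = {AuthorID, BookID, Branch, DueDate, LoanDate, Publisher, Shelf} covers every attribute.
{DueDate, LoanDate, Shelf} is a candidate key since {DueDate, LoanDate, Shelf}⁺ = {AuthorID, BookID, Branch, DueDate, LoanDate, Publisher, Shelf} covers every attribute.
No proper subset of any of these is a key, and no other minimal superkey exists.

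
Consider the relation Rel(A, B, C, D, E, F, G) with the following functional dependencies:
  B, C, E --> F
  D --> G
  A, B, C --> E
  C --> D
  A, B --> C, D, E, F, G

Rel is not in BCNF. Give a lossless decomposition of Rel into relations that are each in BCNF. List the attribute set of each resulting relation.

{A, B, C, E}; {B, C, E, F}; {C, D}; {D, G}

Candidate key of the original relation: {A, B}.
Within {A, B, C, D, E, F, G}: {B, C, E}⁺ ∩ {A, B, C, D, E, F, G} = {B, C, D, E, F, G}, not the whole set, so B, C, E --> D, F, G violates BCNF; decompose into {B, C, D, E, F, G} and {A, B, C, E}.
Within {B, C, D, E, F, G}: {D}⁺ ∩ {B, C, D, E, F, G} = {D, G}, not the whole set, so D --> G violates BCNF; decompose into {D, G} and {B, C, D, E, F}.
{D, G} is in BCNF.
Within {B, C, D, E, F}: {C}⁺ ∩ {B, C, D, E, F} = {C, D}, not the whole set, so C --> D violates BCNF; decompose into {C, D} and {B, C, E, F}.
{C, D} is in BCNF.
{B, C, E, F} is in BCNF.
{A, B, C, E} is in BCNF.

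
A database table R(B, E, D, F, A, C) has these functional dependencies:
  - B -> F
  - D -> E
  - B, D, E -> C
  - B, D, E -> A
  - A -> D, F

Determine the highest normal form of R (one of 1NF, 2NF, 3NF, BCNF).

Candidate keys: {A, B}, {B, D}. Prime attributes: {A, B, D}.
For B -> F we have {B}⁺ = {B, F}; {B} is not a superkey, so BCNF fails.
Because {F} is non-prime and the left side of B -> F is not a superkey, the relation is not in 3NF.
The proper key subset {A} of {A, B} determines non-prime {E, F}, so the relation is not even in 2NF.

1NF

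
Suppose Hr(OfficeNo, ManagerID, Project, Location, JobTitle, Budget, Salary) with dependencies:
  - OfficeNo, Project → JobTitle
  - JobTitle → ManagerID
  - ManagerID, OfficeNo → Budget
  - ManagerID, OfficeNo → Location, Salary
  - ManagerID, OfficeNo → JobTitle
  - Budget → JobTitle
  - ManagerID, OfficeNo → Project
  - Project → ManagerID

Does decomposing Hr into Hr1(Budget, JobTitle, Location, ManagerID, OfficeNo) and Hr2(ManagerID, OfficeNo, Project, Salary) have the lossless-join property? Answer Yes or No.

Yes

Common attributes: {ManagerID, OfficeNo}; their closure is {Budget, JobTitle, Location, ManagerID, OfficeNo, Project, Salary}.
Hr1 is contained in that closure, so Hr1 ∩ Hr2 → Hr1 holds and the join is lossless.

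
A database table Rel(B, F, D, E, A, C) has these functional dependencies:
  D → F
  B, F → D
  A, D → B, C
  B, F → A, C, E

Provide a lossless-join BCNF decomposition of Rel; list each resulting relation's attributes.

{A, B, C, D, E}; {D, F}

Candidate keys of the original relation: {A, D}, {B, D}, {B, F}.
Within {A, B, C, D, E, F}: {D}⁺ ∩ {A, B, C, D, E, F} = {D, F}, not the whole set, so D → F violates BCNF; decompose into {D, F} and {A, B, C, D, E}.
{D, F} has no BCNF violation.
{A, B, C, D, E} has no BCNF violation.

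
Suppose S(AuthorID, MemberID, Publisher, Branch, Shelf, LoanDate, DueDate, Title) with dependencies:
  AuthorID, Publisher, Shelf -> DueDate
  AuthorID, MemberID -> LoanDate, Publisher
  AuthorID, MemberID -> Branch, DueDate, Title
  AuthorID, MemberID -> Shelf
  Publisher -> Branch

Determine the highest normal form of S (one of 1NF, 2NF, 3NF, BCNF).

Candidate key: {AuthorID, MemberID}. Prime attributes: {AuthorID, MemberID}.
AuthorID, Publisher, Shelf -> DueDate: {AuthorID, Publisher, Shelf}⁺ = {AuthorID, Branch, DueDate, Publisher, Shelf}, which is not all of the attributes, so the left side is not a superkey — BCNF is violated.
AuthorID, Publisher, Shelf -> DueDate determines the non-prime attribute {DueDate} from a non-superkey — 3NF is violated.
Checking every proper subset of each key, none determines a non-prime attribute — 2NF is satisfied.

2NF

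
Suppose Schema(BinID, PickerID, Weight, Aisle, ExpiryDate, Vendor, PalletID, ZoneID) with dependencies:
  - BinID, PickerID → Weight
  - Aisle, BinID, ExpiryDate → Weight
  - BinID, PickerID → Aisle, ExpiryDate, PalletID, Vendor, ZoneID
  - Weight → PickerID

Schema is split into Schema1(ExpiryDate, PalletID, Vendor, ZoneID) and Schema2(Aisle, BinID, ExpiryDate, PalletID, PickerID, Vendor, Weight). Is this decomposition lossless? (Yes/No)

The shared attributes are {ExpiryDate, PalletID, Vendor} and {ExpiryDate, PalletID, Vendor}⁺ = {ExpiryDate, PalletID, Vendor}.
Schema1 ⊄ {ExpiryDate, PalletID, Vendor} and Schema2 ⊄ {ExpiryDate, PalletID, Vendor}, so the split is lossy.

No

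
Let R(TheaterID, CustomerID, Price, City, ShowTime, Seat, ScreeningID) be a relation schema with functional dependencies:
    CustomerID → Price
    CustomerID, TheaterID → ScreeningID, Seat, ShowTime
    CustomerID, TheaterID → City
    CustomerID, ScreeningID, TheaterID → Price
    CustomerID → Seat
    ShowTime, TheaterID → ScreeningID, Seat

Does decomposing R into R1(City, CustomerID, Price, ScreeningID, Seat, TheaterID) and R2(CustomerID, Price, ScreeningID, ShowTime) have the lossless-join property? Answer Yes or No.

No

R1 ∩ R2 = {CustomerID, Price, ScreeningID}; its closure under F is {CustomerID, Price, ScreeningID, Seat}.
The closure covers neither R1 nor R2 entirely; the join is not lossless.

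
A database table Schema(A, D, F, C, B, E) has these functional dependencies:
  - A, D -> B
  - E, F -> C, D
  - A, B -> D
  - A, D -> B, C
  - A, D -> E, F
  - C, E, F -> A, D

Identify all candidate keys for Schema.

{A, B}, {A, D}, {E, F}

Closure of {A, B} is {A, B, C, D, E, F}, the whole schema; {A, B} is a candidate key.
Closure of {A, D} is {A, B, C, D, E, F}, the whole schema; {A, D} is a candidate key.
Closure of {E, F} is {A, B, C, D, E, F}, the whole schema; {E, F} is a candidate key.
No proper subset of any of these is a key, and no other minimal superkey exists.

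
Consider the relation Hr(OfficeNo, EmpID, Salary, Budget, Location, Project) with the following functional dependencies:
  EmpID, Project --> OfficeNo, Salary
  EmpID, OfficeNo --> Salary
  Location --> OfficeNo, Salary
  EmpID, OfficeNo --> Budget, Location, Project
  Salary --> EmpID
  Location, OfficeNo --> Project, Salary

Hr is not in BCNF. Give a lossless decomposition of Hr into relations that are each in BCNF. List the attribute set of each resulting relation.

{Budget, Location, OfficeNo, Project, Salary}; {EmpID, Salary}

Candidate keys of the original relation: {EmpID, OfficeNo}, {EmpID, Project}, {Location}, {OfficeNo, Salary}, {Project, Salary}.
In {Budget, EmpID, Location, OfficeNo, Project, Salary}, {Salary} is not a superkey ({Salary}⁺ restricted to this set is {EmpID, Salary}), so split on Salary --> EmpID into {EmpID, Salary} and {Budget, Location, OfficeNo, Project, Salary}.
{EmpID, Salary} has no BCNF violation.
{Budget, Location, OfficeNo, Project, Salary} has no BCNF violation.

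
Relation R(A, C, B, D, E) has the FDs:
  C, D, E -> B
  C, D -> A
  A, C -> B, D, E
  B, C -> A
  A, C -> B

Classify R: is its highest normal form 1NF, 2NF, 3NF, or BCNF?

BCNF

Candidate keys: {A, C}, {B, C}, {C, D}. Prime attributes: {A, B, C, D}.
The left-hand side of every FD is a superkey, so BCNF is satisfied.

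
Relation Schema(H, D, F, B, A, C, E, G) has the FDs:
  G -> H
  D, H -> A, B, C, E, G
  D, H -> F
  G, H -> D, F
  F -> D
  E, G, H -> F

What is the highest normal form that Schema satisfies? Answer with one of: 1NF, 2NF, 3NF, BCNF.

Candidate keys: {D, H}, {F, H}, {G}. Prime attributes: {D, F, G, H}.
F -> D: {F}⁺ = {D, F}, which is not all of the attributes, so the left side is not a superkey — BCNF is violated.
But every attribute on its right side ({D}) is prime, and the same holds for every other non-superkey FD, so 3NF still holds.

3NF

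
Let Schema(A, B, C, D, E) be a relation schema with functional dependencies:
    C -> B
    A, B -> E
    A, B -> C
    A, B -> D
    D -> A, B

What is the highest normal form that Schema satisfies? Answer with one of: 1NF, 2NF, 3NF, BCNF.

3NF

Candidate keys: {A, B}, {A, C}, {D}. Prime attributes: {A, B, C, D}.
C -> B breaks BCNF: {C}⁺ = {B, C}, so {C} is not a superkey.
Since {B} ⊆ prime attributes and every other non-superkey FD also has a prime right side, the schema is in 3NF.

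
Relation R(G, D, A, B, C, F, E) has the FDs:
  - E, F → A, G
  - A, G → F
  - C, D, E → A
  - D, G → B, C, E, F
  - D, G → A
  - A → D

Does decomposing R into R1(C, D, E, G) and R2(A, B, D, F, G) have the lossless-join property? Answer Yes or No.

Yes

R1 ∩ R2 = {D, G}; its closure under F is {A, B, C, D, E, F, G}.
Since R1 ⊆ {A, B, C, D, E, F, G}, the intersection is a superkey of R1; the decomposition is lossless.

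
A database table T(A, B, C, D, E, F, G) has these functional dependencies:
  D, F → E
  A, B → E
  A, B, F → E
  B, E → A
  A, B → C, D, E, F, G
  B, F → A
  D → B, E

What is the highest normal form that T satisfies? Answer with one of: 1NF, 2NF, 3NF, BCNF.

Candidate keys: {A, B}, {B, E}, {B, F}, {D}. Prime attributes: {A, B, D, E, F}.
Every FD has a superkey on the left, so the relation is in BCNF.

BCNF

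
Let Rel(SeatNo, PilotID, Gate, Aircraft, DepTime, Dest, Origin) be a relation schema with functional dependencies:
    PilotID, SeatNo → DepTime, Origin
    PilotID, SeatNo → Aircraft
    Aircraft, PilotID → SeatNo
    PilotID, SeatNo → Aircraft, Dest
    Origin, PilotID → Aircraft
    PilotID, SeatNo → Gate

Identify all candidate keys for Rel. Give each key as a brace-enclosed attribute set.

{Aircraft, PilotID}, {Origin, PilotID}, {PilotID, SeatNo}

No FD produces {PilotID}, so it must be in every candidate key.
{Aircraft, PilotID}⁺ = {Aircraft, DepTime, Dest, Gate, Origin, PilotID, SeatNo} — all of the relation — so {Aircraft, PilotID} is a candidate key.
{Origin, PilotID}⁺ = {Aircraft, DepTime, Dest, Gate, Origin, PilotID, SeatNo} — all of the relation — so {Origin, PilotID} is a candidate key.
{PilotID, SeatNo}⁺ = {Aircraft, DepTime, Dest, Gate, Origin, PilotID, SeatNo} — all of the relation — so {PilotID, SeatNo} is a candidate key.
No proper subset of any of these is a key, and no other minimal superkey exists.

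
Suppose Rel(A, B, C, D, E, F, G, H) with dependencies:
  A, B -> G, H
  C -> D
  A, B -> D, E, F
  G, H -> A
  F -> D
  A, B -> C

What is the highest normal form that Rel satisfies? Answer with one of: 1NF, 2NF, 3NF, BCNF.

Candidate keys: {A, B}, {B, G, H}. Prime attributes: {A, B, G, H}.
C -> D: {C}⁺ = {C, D}, which is not all of the attributes, so the left side is not a superkey — BCNF is violated.
C -> D determines the non-prime attribute {D} from a non-superkey — 3NF is violated.
Checking every proper subset of each key, none determines a non-prime attribute — 2NF is satisfied.

2NF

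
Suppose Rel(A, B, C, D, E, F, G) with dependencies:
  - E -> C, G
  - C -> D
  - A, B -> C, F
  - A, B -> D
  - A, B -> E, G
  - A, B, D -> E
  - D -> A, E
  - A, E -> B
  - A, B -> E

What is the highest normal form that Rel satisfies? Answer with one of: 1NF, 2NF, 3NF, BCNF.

BCNF

Candidate keys: {A, B}, {C}, {D}, {E}. Prime attributes: {A, B, C, D, E}.
Every FD has a superkey on the left, so the relation is in BCNF.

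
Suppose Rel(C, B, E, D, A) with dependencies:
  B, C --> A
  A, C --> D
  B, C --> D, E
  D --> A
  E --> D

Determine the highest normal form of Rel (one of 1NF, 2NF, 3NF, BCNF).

2NF

Candidate key: {B, C}. Prime attributes: {B, C}.
For A, C --> D we have {A, C}⁺ = {A, C, D}; {A, C} is not a superkey, so BCNF fails.
A, C --> D determines the non-prime attribute {D} from a non-superkey — 3NF is violated.
Checking every proper subset of each key, none determines a non-prime attribute — 2NF is satisfied.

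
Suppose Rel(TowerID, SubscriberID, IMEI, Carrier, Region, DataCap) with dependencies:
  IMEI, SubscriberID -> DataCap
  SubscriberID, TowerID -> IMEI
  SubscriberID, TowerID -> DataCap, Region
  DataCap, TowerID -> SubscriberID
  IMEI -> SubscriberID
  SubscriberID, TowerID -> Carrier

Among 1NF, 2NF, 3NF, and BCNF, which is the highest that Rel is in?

3NF

Candidate keys: {DataCap, TowerID}, {IMEI, TowerID}, {SubscriberID, TowerID}. Prime attributes: {DataCap, IMEI, SubscriberID, TowerID}.
IMEI, SubscriberID -> DataCap breaks BCNF: {IMEI, SubscriberID}⁺ = {DataCap, IMEI, SubscriberID}, so {IMEI, SubscriberID} is not a superkey.
Since {DataCap} ⊆ prime attributes and every other non-superkey FD also has a prime right side, the schema is in 3NF.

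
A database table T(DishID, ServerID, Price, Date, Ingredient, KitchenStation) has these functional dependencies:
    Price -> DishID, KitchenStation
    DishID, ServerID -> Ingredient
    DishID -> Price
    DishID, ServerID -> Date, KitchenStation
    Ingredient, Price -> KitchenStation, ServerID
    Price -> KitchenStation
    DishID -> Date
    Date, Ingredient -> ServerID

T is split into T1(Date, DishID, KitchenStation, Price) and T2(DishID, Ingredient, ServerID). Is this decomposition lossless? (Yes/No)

Yes

The shared attributes are {DishID} and {DishID}⁺ = {Date, DishID, KitchenStation, Price}.
T1 is contained in that closure, so T1 ∩ T2 -> T1 holds and the join is lossless.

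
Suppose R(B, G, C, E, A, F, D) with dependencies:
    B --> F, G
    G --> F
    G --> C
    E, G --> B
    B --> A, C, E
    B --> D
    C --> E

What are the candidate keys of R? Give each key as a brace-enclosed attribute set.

{B}⁺ = {A, B, C, D, E, F, G} — all of the relation — so {B} is a candidate key.
{G}⁺ = {A, B, C, D, E, F, G} — all of the relation — so {G} is a candidate key.
No proper subset of any of these is a key, and no other minimal superkey exists.

{B}, {G}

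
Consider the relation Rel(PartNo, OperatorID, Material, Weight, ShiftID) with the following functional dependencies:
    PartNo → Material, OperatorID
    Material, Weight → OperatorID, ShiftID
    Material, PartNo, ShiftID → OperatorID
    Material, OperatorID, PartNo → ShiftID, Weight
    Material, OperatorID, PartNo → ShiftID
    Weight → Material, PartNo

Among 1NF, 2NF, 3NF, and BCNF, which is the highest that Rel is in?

Candidate keys: {PartNo}, {Weight}. Prime attributes: {PartNo, Weight}.
Every FD has a superkey on the left, so the relation is in BCNF.

BCNF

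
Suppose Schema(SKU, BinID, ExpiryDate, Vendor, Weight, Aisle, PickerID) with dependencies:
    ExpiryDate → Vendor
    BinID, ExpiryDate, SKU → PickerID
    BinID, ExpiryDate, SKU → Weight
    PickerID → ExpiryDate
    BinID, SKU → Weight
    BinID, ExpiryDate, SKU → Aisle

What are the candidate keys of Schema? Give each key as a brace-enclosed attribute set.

{BinID, SKU} never appear on the right of any FD, so every key must include all of them.
{BinID, ExpiryDate, SKU}⁺ = {Aisle, BinID, ExpiryDate, PickerID, SKU, Vendor, Weight} — all of the relation — so {BinID, ExpiryDate, SKU} is a candidate key.
{BinID, PickerID, SKU}⁺ = {Aisle, BinID, ExpiryDate, PickerID, SKU, Vendor, Weight} — all of the relation — so {BinID, PickerID, SKU} is a candidate key.
No proper subset of any of these is a key, and no other minimal superkey exists.

{BinID, ExpiryDate, SKU}, {BinID, PickerID, SKU}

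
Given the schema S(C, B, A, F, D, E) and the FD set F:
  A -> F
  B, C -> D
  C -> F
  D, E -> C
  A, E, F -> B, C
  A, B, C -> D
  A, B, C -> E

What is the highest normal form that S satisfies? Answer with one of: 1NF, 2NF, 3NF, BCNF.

1NF

Candidate keys: {A, B, C}, {A, E}. Prime attributes: {A, B, C, E}.
A -> F: {A}⁺ = {A, F}, which is not all of the attributes, so the left side is not a superkey — BCNF is violated.
A -> F determines the non-prime attribute {F} from a non-superkey — 3NF is violated.
The proper key subset {A} of {A, E} determines non-prime {F}, so the relation is not even in 2NF.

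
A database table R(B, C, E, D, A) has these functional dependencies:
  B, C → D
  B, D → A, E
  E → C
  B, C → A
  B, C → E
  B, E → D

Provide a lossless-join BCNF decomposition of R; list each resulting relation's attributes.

{A, B, D, E}; {C, E}

Candidate keys of the original relation: {B, C}, {B, D}, {B, E}.
Within {A, B, C, D, E}: {E}⁺ ∩ {A, B, C, D, E} = {C, E}, not the whole set, so E → C violates BCNF; decompose into {C, E} and {A, B, D, E}.
{C, E} is in BCNF.
{A, B, D, E} is in BCNF.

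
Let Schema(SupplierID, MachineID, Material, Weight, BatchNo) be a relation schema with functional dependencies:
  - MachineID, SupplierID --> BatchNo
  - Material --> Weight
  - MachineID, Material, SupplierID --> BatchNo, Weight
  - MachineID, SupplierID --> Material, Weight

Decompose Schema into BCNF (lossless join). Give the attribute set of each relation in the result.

Candidate key of the original relation: {MachineID, SupplierID}.
Within {BatchNo, MachineID, Material, SupplierID, Weight}: {Material}⁺ ∩ {BatchNo, MachineID, Material, SupplierID, Weight} = {Material, Weight}, not the whole set, so Material --> Weight violates BCNF; decompose into {Material, Weight} and {BatchNo, MachineID, Material, SupplierID}.
{Material, Weight} is in BCNF.
{BatchNo, MachineID, Material, SupplierID} is in BCNF.

{BatchNo, MachineID, Material, SupplierID}; {Material, Weight}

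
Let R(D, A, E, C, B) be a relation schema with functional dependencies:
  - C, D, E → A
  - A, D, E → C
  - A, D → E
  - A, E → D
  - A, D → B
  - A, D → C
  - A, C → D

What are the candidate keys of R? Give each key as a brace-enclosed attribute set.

{A, C}, {A, D}, {A, E}, {C, D, E}

Closure of {A, C} is {A, B, C, D, E}, the whole schema; {A, C} is a candidate key.
Closure of {A, D} is {A, B, C, D, E}, the whole schema; {A, D} is a candidate key.
Closure of {A, E} is {A, B, C, D, E}, the whole schema; {A, E} is a candidate key.
Closure of {C, D, E} is {A, B, C, D, E}, the whole schema; {C, D, E} is a candidate key.
Any other superkey properly contains one of these, so there are no further candidate keys.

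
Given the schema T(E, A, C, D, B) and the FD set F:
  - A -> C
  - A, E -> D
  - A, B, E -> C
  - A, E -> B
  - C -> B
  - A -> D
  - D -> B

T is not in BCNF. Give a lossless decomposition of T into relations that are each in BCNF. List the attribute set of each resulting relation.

{A, C, D}; {A, E}; {B, C}

Candidate key of the original relation: {A, E}.
{A, B, C, D, E}: {A} determines {A, B, C, D} here but is not a superkey — split on A -> B, C, D, giving {A, B, C, D} and {A, E}.
{A, B, C, D}: {C} determines {B, C} here but is not a superkey — split on C -> B, giving {B, C} and {A, C, D}.
{B, C} has no BCNF violation.
{A, C, D} has no BCNF violation.
{A, E} has no BCNF violation.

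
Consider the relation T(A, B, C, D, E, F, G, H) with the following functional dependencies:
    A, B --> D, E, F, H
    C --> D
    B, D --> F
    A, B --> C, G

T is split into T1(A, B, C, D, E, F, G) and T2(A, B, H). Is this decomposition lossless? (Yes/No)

Yes

T1 ∩ T2 = {A, B}; its closure under F is {A, B, C, D, E, F, G, H}.
Since T1 ⊆ {A, B, C, D, E, F, G, H}, the intersection is a superkey of T1; the decomposition is lossless.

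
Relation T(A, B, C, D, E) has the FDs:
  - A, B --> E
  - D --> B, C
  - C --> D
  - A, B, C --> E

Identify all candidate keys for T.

{A, C}, {A, D}

{A} never appears on the right of any FD, so every key must include it.
Closure of {A, C} is {A, B, C, D, E}, the whole schema; {A, C} is a candidate key.
Closure of {A, D} is {A, B, C, D, E}, the whole schema; {A, D} is a candidate key.
These are minimal and exhaustive — every other superkey contains one of them.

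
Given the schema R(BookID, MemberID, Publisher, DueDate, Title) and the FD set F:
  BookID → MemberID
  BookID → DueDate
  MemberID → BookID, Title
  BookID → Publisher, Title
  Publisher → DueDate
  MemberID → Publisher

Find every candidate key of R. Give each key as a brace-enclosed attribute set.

{BookID}, {MemberID}

{BookID} is a candidate key since {BookID}⁺ = {BookID, DueDate, MemberID, Publisher, Title} covers every attribute.
{MemberID} is a candidate key since {MemberID}⁺ = {BookID, DueDate, MemberID, Publisher, Title} covers every attribute.
No proper subset of any of these is a key, and no other minimal superkey exists.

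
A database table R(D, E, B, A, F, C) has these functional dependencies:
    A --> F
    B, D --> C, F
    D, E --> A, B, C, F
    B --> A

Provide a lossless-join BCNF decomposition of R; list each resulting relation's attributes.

{A, B}; {A, F}; {B, C, D}; {B, D, E}

Candidate key of the original relation: {D, E}.
{A, B, C, D, E, F}: {A} determines {A, F} here but is not a superkey — split on A --> F, giving {A, F} and {A, B, C, D, E}.
{A, F}: every determinant is a superkey — BCNF.
{A, B, C, D, E}: {B, D} determines {A, B, C, D} here but is not a superkey — split on B, D --> A, C, giving {A, B, C, D} and {B, D, E}.
{A, B, C, D}: {B} determines {A, B} here but is not a superkey — split on B --> A, giving {A, B} and {B, C, D}.
{A, B}: every determinant is a superkey — BCNF.
{B, C, D}: every determinant is a superkey — BCNF.
{B, D, E}: every determinant is a superkey — BCNF.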